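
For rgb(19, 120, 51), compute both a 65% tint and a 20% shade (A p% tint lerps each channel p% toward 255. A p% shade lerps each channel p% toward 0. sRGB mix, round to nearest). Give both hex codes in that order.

#ACD0B8, #0F6029

65% tint:
  R: 19 + 153.4 = 172.4 → 172
  G: 120 + 0.65×(255−120) = 120 + 87.75 = 207.75 → 208
  B: 51 + 0.65×(255−51) = 51 + 132.6 = 183.6 → 184
  → #ACD0B8
20% shade:
  R: 19 − 3.8 = 15.2 → 15
  G: 120 + 0.2×(0−120) = 120 − 24 = 96 → 96
  B: 51 + 0.2×(0−51) = 51 − 10.2 = 40.8 → 41
  → #0F6029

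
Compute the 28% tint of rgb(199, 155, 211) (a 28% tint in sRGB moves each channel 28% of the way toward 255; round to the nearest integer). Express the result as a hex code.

A 28% tint moves each channel 28% toward 255:
  R: 199 + 0.28×(255−199) = 199 + 15.68 = 214.68 → 215
  G: 155 + 28 = 183 → 183
  B: 211 + 0.28×(255−211) = 211 + 12.32 = 223.32 → 223
rgb(215, 183, 223) = #d7b7df.

#d7b7df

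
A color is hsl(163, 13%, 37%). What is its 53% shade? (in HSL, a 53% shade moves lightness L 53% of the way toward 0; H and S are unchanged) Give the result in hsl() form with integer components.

L moves 53% from 37 toward 0: 37 − 19.61 = 17.39 → 17.
H and S are unchanged.

hsl(163, 13%, 17%)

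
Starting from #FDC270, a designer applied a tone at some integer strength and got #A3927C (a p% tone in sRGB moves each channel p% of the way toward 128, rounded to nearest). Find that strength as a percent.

#FDC270 is rgb(253, 194, 112); #A3927C is rgb(163, 146, 124).
On the R channel (widest range): 163 ≈ 253 + (p/100)(128 − 253), so p ≈ 100×(163 − 253)/(128 − 253) = -9000/-125 = 72.00.
p = 72 reproduces all three channels after rounding.

72%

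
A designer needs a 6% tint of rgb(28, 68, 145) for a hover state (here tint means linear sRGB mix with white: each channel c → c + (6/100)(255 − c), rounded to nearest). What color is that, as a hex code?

#2a4f98

Lerp each channel 6% toward 255:
  R: 28 + 0.06×(255−28) = 28 + 13.62 = 41.62 → 42
  G: 68 + 11.22 = 79.22 → 79
  B: 145 + 6.6 = 151.6 → 152
rgb(42, 79, 152) = #2a4f98.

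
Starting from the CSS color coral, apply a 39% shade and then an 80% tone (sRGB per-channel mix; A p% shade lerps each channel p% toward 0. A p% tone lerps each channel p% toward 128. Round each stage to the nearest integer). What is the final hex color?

#867670

CSS coral is rgb(255, 127, 80).
A 39% shade moves each channel 39% toward 0:
  R: 255 + 0.39×(0−255) = 255 − 99.45 = 155.55 → 156
  G: 127 − 49.53 = 77.47 → 77
  B: 80 + 0.39×(0−80) = 80 − 31.2 = 48.8 → 49
After the shade: rgb(156, 77, 49) = #9c4d31.
An 80% tone moves each channel 80% toward 128:
  R: 156 + 0.8×(128−156) = 156 − 22.4 = 133.6 → 134
  G: 77 + 0.8×(128−77) = 77 + 40.8 = 117.8 → 118
  B: 49 + 63.2 = 112.2 → 112
rgb(134, 118, 112) = #867670.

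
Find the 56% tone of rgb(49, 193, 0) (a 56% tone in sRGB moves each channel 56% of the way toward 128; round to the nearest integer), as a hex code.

#5D9D48

A 56% tone moves each channel 56% toward 128:
  R: 49 + 44.24 = 93.24 → 93
  G: 193 + 0.56×(128−193) = 193 − 36.4 = 156.6 → 157
  B: 0 + 0.56×(128−0) = 0 + 71.68 = 71.68 → 72
rgb(93, 157, 72) = #5D9D48.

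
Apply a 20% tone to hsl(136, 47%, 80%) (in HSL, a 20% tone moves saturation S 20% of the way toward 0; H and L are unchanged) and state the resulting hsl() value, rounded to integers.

hsl(136, 38%, 80%)

S moves 20% from 47 toward 0: 47 − 9.4 = 37.6 → 38.
H and L are unchanged.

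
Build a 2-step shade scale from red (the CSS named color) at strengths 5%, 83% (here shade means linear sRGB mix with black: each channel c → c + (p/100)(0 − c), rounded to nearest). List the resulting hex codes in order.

#f20000, #2b0000

CSS red is rgb(255, 0, 0).
5%: (255 − 12.75 = 242.25→242, 0→0, 0→0) → #f20000
83%: (255 − 211.65 = 43.35→43, 0→0, 0→0) → #2b0000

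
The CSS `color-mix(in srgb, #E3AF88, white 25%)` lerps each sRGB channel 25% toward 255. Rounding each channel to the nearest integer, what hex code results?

#E3AF88 is rgb(227, 175, 136).
Per channel, c → c + 0.25(255 − c):
  R: 227 + 0.25×(255−227) = 227 + 7 = 234 → 234
  G: 175 + 0.25×(255−175) = 175 + 20 = 195 → 195
  B: 136 + 0.25×(255−136) = 136 + 29.75 = 165.75 → 166
rgb(234, 195, 166) = #EAC3A6.

#EAC3A6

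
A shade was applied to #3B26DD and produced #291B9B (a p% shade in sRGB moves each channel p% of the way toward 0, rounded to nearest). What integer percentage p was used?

30%

#3B26DD is rgb(59, 38, 221); #291B9B is rgb(41, 27, 155).
On the B channel (widest range): 155 ≈ 221 + (p/100)(0 − 221), so p ≈ 100×(155 − 221)/(0 − 221) = -6600/-221 = 29.86.
p = 30 reproduces all three channels after rounding.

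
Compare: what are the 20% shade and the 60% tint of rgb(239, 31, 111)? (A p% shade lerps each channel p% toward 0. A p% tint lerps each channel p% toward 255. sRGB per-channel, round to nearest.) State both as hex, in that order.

20% shade:
  R: 239 + 0.2×(0−239) = 239 − 47.8 = 191.2 → 191
  G: 31 + 0.2×(0−31) = 31 − 6.2 = 24.8 → 25
  B: 111 − 22.2 = 88.8 → 89
  → #bf1959
60% tint:
  R: 239 + 0.6×(255−239) = 239 + 9.6 = 248.6 → 249
  G: 31 + 134.4 = 165.4 → 165
  B: 111 + 0.6×(255−111) = 111 + 86.4 = 197.4 → 197
  → #f9a5c5

#bf1959, #f9a5c5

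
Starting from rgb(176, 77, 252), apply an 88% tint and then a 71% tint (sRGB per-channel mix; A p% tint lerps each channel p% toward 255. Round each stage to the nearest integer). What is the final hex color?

#fcf9ff

Lerp each channel 88% toward 255:
  R: 176 + 0.88×(255−176) = 176 + 69.52 = 245.52 → 246
  G: 77 + 156.64 = 233.64 → 234
  B: 252 + 0.88×(255−252) = 252 + 2.64 = 254.64 → 255
After the tint: rgb(246, 234, 255) = #f6eaff.
A 71% tint moves each channel 71% toward 255:
  R: 246 + 0.71×(255−246) = 246 + 6.39 = 252.39 → 252
  G: 234 + 14.91 = 248.91 → 249
  B: 255 + 0.71×(255−255) = 255 + 0 = 255 → 255
rgb(252, 249, 255) = #fcf9ff.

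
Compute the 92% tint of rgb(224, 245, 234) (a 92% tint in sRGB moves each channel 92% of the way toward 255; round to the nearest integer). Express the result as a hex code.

Per channel, c → c + 0.92(255 − c):
  R: 224 + 0.92×(255−224) = 224 + 28.52 = 252.52 → 253
  G: 245 + 0.92×(255−245) = 245 + 9.2 = 254.2 → 254
  B: 234 + 19.32 = 253.32 → 253
rgb(253, 254, 253) = #fdfefd.

#fdfefd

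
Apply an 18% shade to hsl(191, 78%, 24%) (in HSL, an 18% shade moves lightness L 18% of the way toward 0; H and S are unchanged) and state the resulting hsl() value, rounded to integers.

L moves 18% from 24 toward 0: 24 − 4.32 = 19.68 → 20.
H and S are unchanged.

hsl(191, 78%, 20%)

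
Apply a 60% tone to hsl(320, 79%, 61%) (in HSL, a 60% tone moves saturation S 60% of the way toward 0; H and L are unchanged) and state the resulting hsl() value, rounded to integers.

hsl(320, 32%, 61%)

S moves 60% from 79 toward 0: 79 − 47.4 = 31.6 → 32.
H and L are unchanged.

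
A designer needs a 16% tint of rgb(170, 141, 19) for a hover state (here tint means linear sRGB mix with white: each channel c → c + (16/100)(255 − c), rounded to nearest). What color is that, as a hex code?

A 16% tint moves each channel 16% toward 255:
  R: 170 + 0.16×(255−170) = 170 + 13.6 = 183.6 → 184
  G: 141 + 18.24 = 159.24 → 159
  B: 19 + 0.16×(255−19) = 19 + 37.76 = 56.76 → 57
rgb(184, 159, 57) = #b89f39.

#b89f39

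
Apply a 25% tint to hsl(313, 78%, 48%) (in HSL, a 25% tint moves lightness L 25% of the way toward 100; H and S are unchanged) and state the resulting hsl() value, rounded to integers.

L moves 25% from 48 toward 100: 48 + 13 = 61 → 61.
H and S are unchanged.

hsl(313, 78%, 61%)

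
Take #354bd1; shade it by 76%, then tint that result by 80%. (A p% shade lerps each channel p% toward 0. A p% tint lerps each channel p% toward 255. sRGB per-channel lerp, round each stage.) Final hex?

#cfd0d6

#354bd1 is rgb(53, 75, 209).
Lerp each channel 76% toward 0:
  R: 53 + 0.76×(0−53) = 53 − 40.28 = 12.72 → 13
  G: 75 + 0.76×(0−75) = 75 − 57 = 18 → 18
  B: 209 + 0.76×(0−209) = 209 − 158.84 = 50.16 → 50
After the shade: rgb(13, 18, 50) = #0d1232.
Per channel, c → c + 0.8(255 − c):
  R: 13 + 0.8×(255−13) = 13 + 193.6 = 206.6 → 207
  G: 18 + 189.6 = 207.6 → 208
  B: 50 + 164 = 214 → 214
rgb(207, 208, 214) = #cfd0d6.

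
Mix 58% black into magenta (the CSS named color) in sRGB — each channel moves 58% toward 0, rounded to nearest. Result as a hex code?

CSS magenta is rgb(255, 0, 255).
A 58% shade moves each channel 58% toward 0:
  R: 255 + 0.58×(0−255) = 255 − 147.9 = 107.1 → 107
  G: 0 + 0 = 0 → 0
  B: 255 + 0.58×(0−255) = 255 − 147.9 = 107.1 → 107
rgb(107, 0, 107) = #6B006B.

#6B006B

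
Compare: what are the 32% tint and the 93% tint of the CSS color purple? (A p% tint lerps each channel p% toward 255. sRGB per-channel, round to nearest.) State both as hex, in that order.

#a952a9, #f6edf6

CSS purple is rgb(128, 0, 128).
32% tint:
  R: 128 + 40.64 = 168.64 → 169
  G: 0 + 0.32×(255−0) = 0 + 81.6 = 81.6 → 82
  B: 128 + 0.32×(255−128) = 128 + 40.64 = 168.64 → 169
  → #a952a9
93% tint:
  R: 128 + 0.93×(255−128) = 128 + 118.11 = 246.11 → 246
  G: 0 + 0.93×(255−0) = 0 + 237.15 = 237.15 → 237
  B: 128 + 118.11 = 246.11 → 246
  → #f6edf6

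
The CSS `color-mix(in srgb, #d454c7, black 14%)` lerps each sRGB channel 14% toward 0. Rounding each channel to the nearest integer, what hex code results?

#b648ab

#d454c7 is rgb(212, 84, 199).
A 14% shade moves each channel 14% toward 0:
  R: 212 − 29.68 = 182.32 → 182
  G: 84 + 0.14×(0−84) = 84 − 11.76 = 72.24 → 72
  B: 199 − 27.86 = 171.14 → 171
rgb(182, 72, 171) = #b648ab.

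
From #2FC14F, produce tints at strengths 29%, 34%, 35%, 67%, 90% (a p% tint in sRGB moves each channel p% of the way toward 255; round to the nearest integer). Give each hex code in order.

#2FC14F is rgb(47, 193, 79).
29%: (47 + 60.32 = 107.32→107, 193 + 17.98 = 210.98→211, 79 + 51.04 = 130.04→130) → #6BD382
34%: (47 + 70.72 = 117.72→118, 193 + 21.08 = 214.08→214, 79 + 59.84 = 138.84→139) → #76D68B
35%: (47 + 72.8 = 119.8→120, 193 + 21.7 = 214.7→215, 79 + 61.6 = 140.6→141) → #78D78D
67%: (47 + 139.36 = 186.36→186, 193 + 41.54 = 234.54→235, 79 + 117.92 = 196.92→197) → #BAEBC5
90%: (47 + 187.2 = 234.2→234, 193 + 55.8 = 248.8→249, 79 + 158.4 = 237.4→237) → #EAF9ED

#6BD382, #76D68B, #78D78D, #BAEBC5, #EAF9ED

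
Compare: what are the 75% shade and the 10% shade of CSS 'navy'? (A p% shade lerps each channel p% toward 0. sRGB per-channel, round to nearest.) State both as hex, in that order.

CSS navy is rgb(0, 0, 128).
75% shade:
  R: 0 + 0 = 0 → 0
  G: 0 + 0 = 0 → 0
  B: 128 − 96 = 32 → 32
  → #000020
10% shade:
  R: 0 + 0.1×(0−0) = 0 + 0 = 0 → 0
  G: 0 + 0 = 0 → 0
  B: 128 + 0.1×(0−128) = 128 − 12.8 = 115.2 → 115
  → #000073

#000020, #000073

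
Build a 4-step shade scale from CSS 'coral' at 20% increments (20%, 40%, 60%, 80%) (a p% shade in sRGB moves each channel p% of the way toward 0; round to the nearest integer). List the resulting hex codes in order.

CSS coral is rgb(255, 127, 80).
20%: (255 − 51 = 204→204, 127 − 25.4 = 101.6→102, 80 − 16 = 64→64) → #cc6640
40%: (255 − 102 = 153→153, 127 − 50.8 = 76.2→76, 80 − 32 = 48→48) → #994c30
60%: (255 − 153 = 102→102, 127 − 76.2 = 50.8→51, 80 − 48 = 32→32) → #663320
80%: (255 − 204 = 51→51, 127 − 101.6 = 25.4→25, 80 − 64 = 16→16) → #331910

#cc6640, #994c30, #663320, #331910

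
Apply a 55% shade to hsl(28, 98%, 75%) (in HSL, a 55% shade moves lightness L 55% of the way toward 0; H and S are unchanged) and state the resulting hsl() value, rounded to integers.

hsl(28, 98%, 34%)

L moves 55% from 75 toward 0: 75 − 41.25 = 33.75 → 34.
H and S are unchanged.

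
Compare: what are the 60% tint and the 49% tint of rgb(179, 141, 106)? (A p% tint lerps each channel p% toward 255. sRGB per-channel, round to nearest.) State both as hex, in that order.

#e1d1c3, #d8c5b3

60% tint:
  R: 179 + 45.6 = 224.6 → 225
  G: 141 + 0.6×(255−141) = 141 + 68.4 = 209.4 → 209
  B: 106 + 89.4 = 195.4 → 195
  → #e1d1c3
49% tint:
  R: 179 + 37.24 = 216.24 → 216
  G: 141 + 55.86 = 196.86 → 197
  B: 106 + 0.49×(255−106) = 106 + 73.01 = 179.01 → 179
  → #d8c5b3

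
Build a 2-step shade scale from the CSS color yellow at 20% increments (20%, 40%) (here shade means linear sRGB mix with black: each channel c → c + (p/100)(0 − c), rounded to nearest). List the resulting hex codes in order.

#CCCC00, #999900

CSS yellow is rgb(255, 255, 0).
20%: (255 − 51 = 204→204, 255 − 51 = 204→204, 0→0) → #CCCC00
40%: (255 − 102 = 153→153, 255 − 102 = 153→153, 0→0) → #999900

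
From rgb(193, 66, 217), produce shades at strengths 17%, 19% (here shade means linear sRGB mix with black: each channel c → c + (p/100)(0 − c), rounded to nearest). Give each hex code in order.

17%: (193 − 32.81 = 160.19→160, 66 − 11.22 = 54.78→55, 217 − 36.89 = 180.11→180) → #A037B4
19%: (193 − 36.67 = 156.33→156, 66 − 12.54 = 53.46→53, 217 − 41.23 = 175.77→176) → #9C35B0

#A037B4, #9C35B0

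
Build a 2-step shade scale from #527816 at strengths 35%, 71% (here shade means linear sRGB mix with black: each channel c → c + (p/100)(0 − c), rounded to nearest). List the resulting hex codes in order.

#527816 is rgb(82, 120, 22).
35%: (82 − 28.7 = 53.3→53, 120 − 42 = 78→78, 22 − 7.7 = 14.3→14) → #354E0E
71%: (82 − 58.22 = 23.78→24, 120 − 85.2 = 34.8→35, 22 − 15.62 = 6.38→6) → #182306

#354E0E, #182306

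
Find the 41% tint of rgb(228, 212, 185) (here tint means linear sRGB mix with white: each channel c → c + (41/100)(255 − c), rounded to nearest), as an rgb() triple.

rgb(239, 230, 214)

A 41% tint moves each channel 41% toward 255:
  R: 228 + 0.41×(255−228) = 228 + 11.07 = 239.07 → 239
  G: 212 + 17.63 = 229.63 → 230
  B: 185 + 28.7 = 213.7 → 214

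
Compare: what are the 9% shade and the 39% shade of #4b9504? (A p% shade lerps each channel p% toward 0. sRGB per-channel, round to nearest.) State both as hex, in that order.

#448804, #2e5b02

#4b9504 is rgb(75, 149, 4).
9% shade:
  R: 75 + 0.09×(0−75) = 75 − 6.75 = 68.25 → 68
  G: 149 − 13.41 = 135.59 → 136
  B: 4 − 0.36 = 3.64 → 4
  → #448804
39% shade:
  R: 75 + 0.39×(0−75) = 75 − 29.25 = 45.75 → 46
  G: 149 + 0.39×(0−149) = 149 − 58.11 = 90.89 → 91
  B: 4 − 1.56 = 2.44 → 2
  → #2e5b02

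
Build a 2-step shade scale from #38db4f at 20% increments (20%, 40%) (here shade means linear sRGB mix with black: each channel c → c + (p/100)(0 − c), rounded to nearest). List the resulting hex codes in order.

#2daf3f, #22832f

#38db4f is rgb(56, 219, 79).
20%: (56 − 11.2 = 44.8→45, 219 − 43.8 = 175.2→175, 79 − 15.8 = 63.2→63) → #2daf3f
40%: (56 − 22.4 = 33.6→34, 219 − 87.6 = 131.4→131, 79 − 31.6 = 47.4→47) → #22832f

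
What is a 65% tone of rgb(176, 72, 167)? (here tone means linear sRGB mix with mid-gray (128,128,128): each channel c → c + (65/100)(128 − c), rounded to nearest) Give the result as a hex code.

Lerp each channel 65% toward 128:
  R: 176 − 31.2 = 144.8 → 145
  G: 72 + 0.65×(128−72) = 72 + 36.4 = 108.4 → 108
  B: 167 − 25.35 = 141.65 → 142
rgb(145, 108, 142) = #916C8E.

#916C8E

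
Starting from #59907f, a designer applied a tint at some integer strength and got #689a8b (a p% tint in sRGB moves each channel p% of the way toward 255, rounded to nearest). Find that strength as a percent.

9%

#59907f is rgb(89, 144, 127); #689a8b is rgb(104, 154, 139).
On the R channel (widest range): 104 ≈ 89 + (p/100)(255 − 89), so p ≈ 100×(104 − 89)/(255 − 89) = 1500/166 = 9.04.
p = 9 reproduces all three channels after rounding.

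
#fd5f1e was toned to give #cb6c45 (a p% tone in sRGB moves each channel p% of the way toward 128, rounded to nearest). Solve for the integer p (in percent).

#fd5f1e is rgb(253, 95, 30); #cb6c45 is rgb(203, 108, 69).
On the R channel (widest range): 203 ≈ 253 + (p/100)(128 − 253), so p ≈ 100×(203 − 253)/(128 − 253) = -5000/-125 = 40.00.
p = 40 reproduces all three channels after rounding.

40%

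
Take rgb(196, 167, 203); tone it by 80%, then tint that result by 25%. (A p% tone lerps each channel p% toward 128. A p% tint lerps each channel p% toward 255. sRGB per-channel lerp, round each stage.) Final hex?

#aaa6ab

Lerp each channel 80% toward 128:
  R: 196 − 54.4 = 141.6 → 142
  G: 167 + 0.8×(128−167) = 167 − 31.2 = 135.8 → 136
  B: 203 + 0.8×(128−203) = 203 − 60 = 143 → 143
After the tone: rgb(142, 136, 143) = #8e888f.
A 25% tint moves each channel 25% toward 255:
  R: 142 + 0.25×(255−142) = 142 + 28.25 = 170.25 → 170
  G: 136 + 0.25×(255−136) = 136 + 29.75 = 165.75 → 166
  B: 143 + 0.25×(255−143) = 143 + 28 = 171 → 171
rgb(170, 166, 171) = #aaa6ab.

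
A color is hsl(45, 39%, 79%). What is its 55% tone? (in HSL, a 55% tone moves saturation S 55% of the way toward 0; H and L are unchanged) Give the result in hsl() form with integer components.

S moves 55% from 39 toward 0: 39 − 21.45 = 17.55 → 18.
H and L are unchanged.

hsl(45, 18%, 79%)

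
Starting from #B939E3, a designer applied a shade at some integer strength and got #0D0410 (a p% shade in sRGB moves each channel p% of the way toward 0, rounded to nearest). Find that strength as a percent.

#B939E3 is rgb(185, 57, 227); #0D0410 is rgb(13, 4, 16).
On the B channel (widest range): 16 ≈ 227 + (p/100)(0 − 227), so p ≈ 100×(16 − 227)/(0 − 227) = -21100/-227 = 92.95.
p = 93 reproduces all three channels after rounding.

93%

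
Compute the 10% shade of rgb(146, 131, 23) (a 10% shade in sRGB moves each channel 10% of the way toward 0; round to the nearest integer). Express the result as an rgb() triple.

rgb(131, 118, 21)

Per channel, c → c + 0.1(0 − c):
  R: 146 − 14.6 = 131.4 → 131
  G: 131 + 0.1×(0−131) = 131 − 13.1 = 117.9 → 118
  B: 23 + 0.1×(0−23) = 23 − 2.3 = 20.7 → 21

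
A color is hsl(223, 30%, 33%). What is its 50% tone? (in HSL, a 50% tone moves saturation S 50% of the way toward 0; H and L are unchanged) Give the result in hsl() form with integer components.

S moves 50% from 30 toward 0: 30 − 15 = 15 → 15.
H and L are unchanged.

hsl(223, 15%, 33%)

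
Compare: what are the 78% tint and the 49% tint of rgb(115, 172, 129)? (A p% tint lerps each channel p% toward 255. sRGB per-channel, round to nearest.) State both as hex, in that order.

78% tint:
  R: 115 + 109.2 = 224.2 → 224
  G: 172 + 0.78×(255−172) = 172 + 64.74 = 236.74 → 237
  B: 129 + 0.78×(255−129) = 129 + 98.28 = 227.28 → 227
  → #E0EDE3
49% tint:
  R: 115 + 0.49×(255−115) = 115 + 68.6 = 183.6 → 184
  G: 172 + 0.49×(255−172) = 172 + 40.67 = 212.67 → 213
  B: 129 + 0.49×(255−129) = 129 + 61.74 = 190.74 → 191
  → #B8D5BF

#E0EDE3, #B8D5BF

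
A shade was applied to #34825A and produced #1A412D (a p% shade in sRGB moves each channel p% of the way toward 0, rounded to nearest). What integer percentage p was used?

#34825A is rgb(52, 130, 90); #1A412D is rgb(26, 65, 45).
On the G channel (widest range): 65 ≈ 130 + (p/100)(0 − 130), so p ≈ 100×(65 − 130)/(0 − 130) = -6500/-130 = 50.00.
p = 50 reproduces all three channels after rounding.

50%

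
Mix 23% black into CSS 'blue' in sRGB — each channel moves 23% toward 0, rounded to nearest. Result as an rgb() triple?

rgb(0, 0, 196)

CSS blue is rgb(0, 0, 255).
Per channel, c → c + 0.23(0 − c):
  R: 0 + 0 = 0 → 0
  G: 0 + 0 = 0 → 0
  B: 255 + 0.23×(0−255) = 255 − 58.65 = 196.35 → 196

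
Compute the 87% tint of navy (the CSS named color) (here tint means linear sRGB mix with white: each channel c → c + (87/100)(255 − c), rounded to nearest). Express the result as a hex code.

#dedeee

CSS navy is rgb(0, 0, 128).
Per channel, c → c + 0.87(255 − c):
  R: 0 + 0.87×(255−0) = 0 + 221.85 = 221.85 → 222
  G: 0 + 0.87×(255−0) = 0 + 221.85 = 221.85 → 222
  B: 128 + 0.87×(255−128) = 128 + 110.49 = 238.49 → 238
rgb(222, 222, 238) = #dedeee.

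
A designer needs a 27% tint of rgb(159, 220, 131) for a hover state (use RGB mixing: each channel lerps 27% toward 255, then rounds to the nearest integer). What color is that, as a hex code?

#B9E5A4

Per channel, c → c + 0.27(255 − c):
  R: 159 + 0.27×(255−159) = 159 + 25.92 = 184.92 → 185
  G: 220 + 0.27×(255−220) = 220 + 9.45 = 229.45 → 229
  B: 131 + 0.27×(255−131) = 131 + 33.48 = 164.48 → 164
rgb(185, 229, 164) = #B9E5A4.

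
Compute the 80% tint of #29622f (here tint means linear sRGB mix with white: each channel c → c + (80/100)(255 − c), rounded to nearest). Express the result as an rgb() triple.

#29622f is rgb(41, 98, 47).
Per channel, c → c + 0.8(255 − c):
  R: 41 + 171.2 = 212.2 → 212
  G: 98 + 0.8×(255−98) = 98 + 125.6 = 223.6 → 224
  B: 47 + 0.8×(255−47) = 47 + 166.4 = 213.4 → 213

rgb(212, 224, 213)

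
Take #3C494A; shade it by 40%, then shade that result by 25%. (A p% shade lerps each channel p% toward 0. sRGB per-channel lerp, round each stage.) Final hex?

#3C494A is rgb(60, 73, 74).
Lerp each channel 40% toward 0:
  R: 60 + 0.4×(0−60) = 60 − 24 = 36 → 36
  G: 73 − 29.2 = 43.8 → 44
  B: 74 + 0.4×(0−74) = 74 − 29.6 = 44.4 → 44
After the shade: rgb(36, 44, 44) = #242C2C.
Lerp each channel 25% toward 0:
  R: 36 + 0.25×(0−36) = 36 − 9 = 27 → 27
  G: 44 + 0.25×(0−44) = 44 − 11 = 33 → 33
  B: 44 − 11 = 33 → 33
rgb(27, 33, 33) = #1B2121.

#1B2121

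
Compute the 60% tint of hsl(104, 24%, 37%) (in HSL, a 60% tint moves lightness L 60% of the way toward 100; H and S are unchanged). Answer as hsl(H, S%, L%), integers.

hsl(104, 24%, 75%)

L moves 60% from 37 toward 100: 37 + 37.8 = 74.8 → 75.
H and S are unchanged.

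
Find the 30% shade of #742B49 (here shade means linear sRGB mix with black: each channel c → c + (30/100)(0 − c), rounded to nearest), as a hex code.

#511E33

#742B49 is rgb(116, 43, 73).
Lerp each channel 30% toward 0:
  R: 116 + 0.3×(0−116) = 116 − 34.8 = 81.2 → 81
  G: 43 − 12.9 = 30.1 → 30
  B: 73 + 0.3×(0−73) = 73 − 21.9 = 51.1 → 51
rgb(81, 30, 51) = #511E33.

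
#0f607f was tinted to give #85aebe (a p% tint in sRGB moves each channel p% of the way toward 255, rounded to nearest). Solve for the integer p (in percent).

#0f607f is rgb(15, 96, 127); #85aebe is rgb(133, 174, 190).
On the R channel (widest range): 133 ≈ 15 + (p/100)(255 − 15), so p ≈ 100×(133 − 15)/(255 − 15) = 11800/240 = 49.17.
p = 49 reproduces all three channels after rounding.

49%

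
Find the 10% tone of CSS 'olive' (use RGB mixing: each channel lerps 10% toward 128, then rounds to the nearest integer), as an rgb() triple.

CSS olive is rgb(128, 128, 0).
Per channel, c → c + 0.1(128 − c):
  R: 128 + 0.1×(128−128) = 128 + 0 = 128 → 128
  G: 128 + 0 = 128 → 128
  B: 0 + 0.1×(128−0) = 0 + 12.8 = 12.8 → 13

rgb(128, 128, 13)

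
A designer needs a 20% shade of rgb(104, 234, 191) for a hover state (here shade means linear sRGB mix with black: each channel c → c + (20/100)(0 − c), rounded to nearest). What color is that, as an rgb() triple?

rgb(83, 187, 153)

A 20% shade moves each channel 20% toward 0:
  R: 104 − 20.8 = 83.2 → 83
  G: 234 − 46.8 = 187.2 → 187
  B: 191 + 0.2×(0−191) = 191 − 38.2 = 152.8 → 153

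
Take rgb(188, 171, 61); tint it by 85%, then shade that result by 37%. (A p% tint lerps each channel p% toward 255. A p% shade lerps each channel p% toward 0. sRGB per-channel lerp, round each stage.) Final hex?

Lerp each channel 85% toward 255:
  R: 188 + 56.95 = 244.95 → 245
  G: 171 + 0.85×(255−171) = 171 + 71.4 = 242.4 → 242
  B: 61 + 0.85×(255−61) = 61 + 164.9 = 225.9 → 226
After the tint: rgb(245, 242, 226) = #f5f2e2.
Lerp each channel 37% toward 0:
  R: 245 + 0.37×(0−245) = 245 − 90.65 = 154.35 → 154
  G: 242 + 0.37×(0−242) = 242 − 89.54 = 152.46 → 152
  B: 226 + 0.37×(0−226) = 226 − 83.62 = 142.38 → 142
rgb(154, 152, 142) = #9a988e.

#9a988e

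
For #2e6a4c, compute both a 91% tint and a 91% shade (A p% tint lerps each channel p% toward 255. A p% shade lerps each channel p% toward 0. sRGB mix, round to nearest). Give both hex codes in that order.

#2e6a4c is rgb(46, 106, 76).
91% tint:
  R: 46 + 190.19 = 236.19 → 236
  G: 106 + 0.91×(255−106) = 106 + 135.59 = 241.59 → 242
  B: 76 + 0.91×(255−76) = 76 + 162.89 = 238.89 → 239
  → #ecf2ef
91% shade:
  R: 46 + 0.91×(0−46) = 46 − 41.86 = 4.14 → 4
  G: 106 + 0.91×(0−106) = 106 − 96.46 = 9.54 → 10
  B: 76 − 69.16 = 6.84 → 7
  → #040a07

#ecf2ef, #040a07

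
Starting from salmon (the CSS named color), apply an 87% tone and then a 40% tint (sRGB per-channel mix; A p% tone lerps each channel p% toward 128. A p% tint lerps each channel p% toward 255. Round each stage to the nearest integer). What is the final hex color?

CSS salmon is rgb(250, 128, 114).
Lerp each channel 87% toward 128:
  R: 250 + 0.87×(128−250) = 250 − 106.14 = 143.86 → 144
  G: 128 + 0 = 128 → 128
  B: 114 + 0.87×(128−114) = 114 + 12.18 = 126.18 → 126
After the tone: rgb(144, 128, 126) = #90807E.
Per channel, c → c + 0.4(255 − c):
  R: 144 + 0.4×(255−144) = 144 + 44.4 = 188.4 → 188
  G: 128 + 0.4×(255−128) = 128 + 50.8 = 178.8 → 179
  B: 126 + 51.6 = 177.6 → 178
rgb(188, 179, 178) = #BCB3B2.

#BCB3B2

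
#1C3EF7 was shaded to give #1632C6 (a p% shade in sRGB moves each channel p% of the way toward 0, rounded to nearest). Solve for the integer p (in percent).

20%

#1C3EF7 is rgb(28, 62, 247); #1632C6 is rgb(22, 50, 198).
On the B channel (widest range): 198 ≈ 247 + (p/100)(0 − 247), so p ≈ 100×(198 − 247)/(0 − 247) = -4900/-247 = 19.84.
p = 20 reproduces all three channels after rounding.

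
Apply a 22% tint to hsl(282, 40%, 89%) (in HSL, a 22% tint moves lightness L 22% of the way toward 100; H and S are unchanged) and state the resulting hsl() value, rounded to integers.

L moves 22% from 89 toward 100: 89 + 2.42 = 91.42 → 91.
H and S are unchanged.

hsl(282, 40%, 91%)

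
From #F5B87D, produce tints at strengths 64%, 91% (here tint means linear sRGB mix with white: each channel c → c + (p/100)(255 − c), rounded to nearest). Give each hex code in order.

#F5B87D is rgb(245, 184, 125).
64%: (245 + 6.4 = 251.4→251, 184 + 45.44 = 229.44→229, 125 + 83.2 = 208.2→208) → #FBE5D0
91%: (245 + 9.1 = 254.1→254, 184 + 64.61 = 248.61→249, 125 + 118.3 = 243.3→243) → #FEF9F3

#FBE5D0, #FEF9F3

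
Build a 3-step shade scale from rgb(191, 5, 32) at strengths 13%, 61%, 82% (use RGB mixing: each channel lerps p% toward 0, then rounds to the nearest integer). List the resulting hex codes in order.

13%: (191 − 24.83 = 166.17→166, 5 − 0.65 = 4.35→4, 32 − 4.16 = 27.84→28) → #a6041c
61%: (191 − 116.51 = 74.49→74, 5 − 3.05 = 1.95→2, 32 − 19.52 = 12.48→12) → #4a020c
82%: (191 − 156.62 = 34.38→34, 5 − 4.1 = 0.9→1, 32 − 26.24 = 5.76→6) → #220106

#a6041c, #4a020c, #220106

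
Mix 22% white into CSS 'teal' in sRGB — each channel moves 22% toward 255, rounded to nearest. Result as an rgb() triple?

CSS teal is rgb(0, 128, 128).
A 22% tint moves each channel 22% toward 255:
  R: 0 + 0.22×(255−0) = 0 + 56.1 = 56.1 → 56
  G: 128 + 0.22×(255−128) = 128 + 27.94 = 155.94 → 156
  B: 128 + 0.22×(255−128) = 128 + 27.94 = 155.94 → 156

rgb(56, 156, 156)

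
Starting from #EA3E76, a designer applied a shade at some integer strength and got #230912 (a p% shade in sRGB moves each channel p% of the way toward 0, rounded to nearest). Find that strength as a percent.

#EA3E76 is rgb(234, 62, 118); #230912 is rgb(35, 9, 18).
On the R channel (widest range): 35 ≈ 234 + (p/100)(0 − 234), so p ≈ 100×(35 − 234)/(0 − 234) = -19900/-234 = 85.04.
p = 85 reproduces all three channels after rounding.

85%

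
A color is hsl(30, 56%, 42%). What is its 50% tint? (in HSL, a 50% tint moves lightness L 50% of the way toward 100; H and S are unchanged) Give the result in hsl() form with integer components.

hsl(30, 56%, 71%)

L moves 50% from 42 toward 100: 42 + 29 = 71 → 71.
H and S are unchanged.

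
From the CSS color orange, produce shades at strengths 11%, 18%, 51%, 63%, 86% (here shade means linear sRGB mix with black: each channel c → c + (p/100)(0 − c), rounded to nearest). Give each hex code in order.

#E39300, #D18700, #7D5100, #5E3D00, #241700

CSS orange is rgb(255, 165, 0).
11%: (255 − 28.05 = 226.95→227, 165 − 18.15 = 146.85→147, 0→0) → #E39300
18%: (255 − 45.9 = 209.1→209, 165 − 29.7 = 135.3→135, 0→0) → #D18700
51%: (255 − 130.05 = 124.95→125, 165 − 84.15 = 80.85→81, 0→0) → #7D5100
63%: (255 − 160.65 = 94.35→94, 165 − 103.95 = 61.05→61, 0→0) → #5E3D00
86%: (255 − 219.3 = 35.7→36, 165 − 141.9 = 23.1→23, 0→0) → #241700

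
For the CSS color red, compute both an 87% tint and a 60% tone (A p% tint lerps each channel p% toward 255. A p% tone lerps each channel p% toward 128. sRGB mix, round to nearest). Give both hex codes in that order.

CSS red is rgb(255, 0, 0).
87% tint:
  R: 255 + 0.87×(255−255) = 255 + 0 = 255 → 255
  G: 0 + 221.85 = 221.85 → 222
  B: 0 + 221.85 = 221.85 → 222
  → #FFDEDE
60% tone:
  R: 255 − 76.2 = 178.8 → 179
  G: 0 + 76.8 = 76.8 → 77
  B: 0 + 0.6×(128−0) = 0 + 76.8 = 76.8 → 77
  → #B34D4D

#FFDEDE, #B34D4D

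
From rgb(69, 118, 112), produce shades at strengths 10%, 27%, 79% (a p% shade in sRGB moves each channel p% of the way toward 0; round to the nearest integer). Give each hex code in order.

#3e6a65, #325652, #0e1918

10%: (69 − 6.9 = 62.1→62, 118 − 11.8 = 106.2→106, 112 − 11.2 = 100.8→101) → #3e6a65
27%: (69 − 18.63 = 50.37→50, 118 − 31.86 = 86.14→86, 112 − 30.24 = 81.76→82) → #325652
79%: (69 − 54.51 = 14.49→14, 118 − 93.22 = 24.78→25, 112 − 88.48 = 23.52→24) → #0e1918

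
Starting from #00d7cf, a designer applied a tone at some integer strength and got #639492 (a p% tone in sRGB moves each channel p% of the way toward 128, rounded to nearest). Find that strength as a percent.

77%

#00d7cf is rgb(0, 215, 207); #639492 is rgb(99, 148, 146).
On the R channel (widest range): 99 ≈ 0 + (p/100)(128 − 0), so p ≈ 100×(99 − 0)/(128 − 0) = 9900/128 = 77.34.
p = 77 reproduces all three channels after rounding.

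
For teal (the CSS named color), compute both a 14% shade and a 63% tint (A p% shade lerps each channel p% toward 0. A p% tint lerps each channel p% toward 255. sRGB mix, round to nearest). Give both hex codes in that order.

#006E6E, #A1D0D0

CSS teal is rgb(0, 128, 128).
14% shade:
  R: 0 + 0.14×(0−0) = 0 + 0 = 0 → 0
  G: 128 + 0.14×(0−128) = 128 − 17.92 = 110.08 → 110
  B: 128 + 0.14×(0−128) = 128 − 17.92 = 110.08 → 110
  → #006E6E
63% tint:
  R: 0 + 160.65 = 160.65 → 161
  G: 128 + 80.01 = 208.01 → 208
  B: 128 + 0.63×(255−128) = 128 + 80.01 = 208.01 → 208
  → #A1D0D0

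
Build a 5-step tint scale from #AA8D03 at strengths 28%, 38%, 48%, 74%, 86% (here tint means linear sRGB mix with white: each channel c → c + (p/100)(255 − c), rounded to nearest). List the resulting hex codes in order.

#AA8D03 is rgb(170, 141, 3).
28%: (170 + 23.8 = 193.8→194, 141 + 31.92 = 172.92→173, 3 + 70.56 = 73.56→74) → #C2AD4A
38%: (170 + 32.3 = 202.3→202, 141 + 43.32 = 184.32→184, 3 + 95.76 = 98.76→99) → #CAB863
48%: (170 + 40.8 = 210.8→211, 141 + 54.72 = 195.72→196, 3 + 120.96 = 123.96→124) → #D3C47C
74%: (170 + 62.9 = 232.9→233, 141 + 84.36 = 225.36→225, 3 + 186.48 = 189.48→189) → #E9E1BD
86%: (170 + 73.1 = 243.1→243, 141 + 98.04 = 239.04→239, 3 + 216.72 = 219.72→220) → #F3EFDC

#C2AD4A, #CAB863, #D3C47C, #E9E1BD, #F3EFDC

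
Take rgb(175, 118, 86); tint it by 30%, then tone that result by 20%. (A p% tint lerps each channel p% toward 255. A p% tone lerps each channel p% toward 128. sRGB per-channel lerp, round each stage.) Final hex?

A 30% tint moves each channel 30% toward 255:
  R: 175 + 24 = 199 → 199
  G: 118 + 41.1 = 159.1 → 159
  B: 86 + 50.7 = 136.7 → 137
After the tint: rgb(199, 159, 137) = #c79f89.
Lerp each channel 20% toward 128:
  R: 199 + 0.2×(128−199) = 199 − 14.2 = 184.8 → 185
  G: 159 + 0.2×(128−159) = 159 − 6.2 = 152.8 → 153
  B: 137 − 1.8 = 135.2 → 135
rgb(185, 153, 135) = #b99987.

#b99987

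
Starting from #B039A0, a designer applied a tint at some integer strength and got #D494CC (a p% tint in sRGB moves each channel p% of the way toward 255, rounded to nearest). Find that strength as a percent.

46%

#B039A0 is rgb(176, 57, 160); #D494CC is rgb(212, 148, 204).
On the G channel (widest range): 148 ≈ 57 + (p/100)(255 − 57), so p ≈ 100×(148 − 57)/(255 − 57) = 9100/198 = 45.96.
p = 46 reproduces all three channels after rounding.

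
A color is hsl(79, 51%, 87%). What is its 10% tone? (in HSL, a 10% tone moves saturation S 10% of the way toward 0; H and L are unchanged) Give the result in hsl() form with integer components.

hsl(79, 46%, 87%)

S moves 10% from 51 toward 0: 51 − 5.1 = 45.9 → 46.
H and L are unchanged.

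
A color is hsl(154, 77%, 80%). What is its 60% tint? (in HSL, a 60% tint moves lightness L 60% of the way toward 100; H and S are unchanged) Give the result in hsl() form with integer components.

L moves 60% from 80 toward 100: 80 + 12 = 92 → 92.
H and S are unchanged.

hsl(154, 77%, 92%)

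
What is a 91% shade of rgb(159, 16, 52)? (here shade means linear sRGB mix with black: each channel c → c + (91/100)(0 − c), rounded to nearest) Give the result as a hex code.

#0e0105

Lerp each channel 91% toward 0:
  R: 159 − 144.69 = 14.31 → 14
  G: 16 − 14.56 = 1.44 → 1
  B: 52 − 47.32 = 4.68 → 5
rgb(14, 1, 5) = #0e0105.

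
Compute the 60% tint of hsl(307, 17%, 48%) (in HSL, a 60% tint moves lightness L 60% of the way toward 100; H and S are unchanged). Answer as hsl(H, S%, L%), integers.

L moves 60% from 48 toward 100: 48 + 31.2 = 79.2 → 79.
H and S are unchanged.

hsl(307, 17%, 79%)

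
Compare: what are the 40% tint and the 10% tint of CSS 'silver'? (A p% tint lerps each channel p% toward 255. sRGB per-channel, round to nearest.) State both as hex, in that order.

CSS silver is rgb(192, 192, 192).
40% tint:
  R: 192 + 0.4×(255−192) = 192 + 25.2 = 217.2 → 217
  G: 192 + 0.4×(255−192) = 192 + 25.2 = 217.2 → 217
  B: 192 + 0.4×(255−192) = 192 + 25.2 = 217.2 → 217
  → #D9D9D9
10% tint:
  R: 192 + 6.3 = 198.3 → 198
  G: 192 + 0.1×(255−192) = 192 + 6.3 = 198.3 → 198
  B: 192 + 0.1×(255−192) = 192 + 6.3 = 198.3 → 198
  → #C6C6C6

#D9D9D9, #C6C6C6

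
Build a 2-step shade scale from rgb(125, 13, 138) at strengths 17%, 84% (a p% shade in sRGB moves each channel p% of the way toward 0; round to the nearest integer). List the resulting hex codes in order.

#680B73, #140216

17%: (125 − 21.25 = 103.75→104, 13 − 2.21 = 10.79→11, 138 − 23.46 = 114.54→115) → #680B73
84%: (125 − 105 = 20→20, 13 − 10.92 = 2.08→2, 138 − 115.92 = 22.08→22) → #140216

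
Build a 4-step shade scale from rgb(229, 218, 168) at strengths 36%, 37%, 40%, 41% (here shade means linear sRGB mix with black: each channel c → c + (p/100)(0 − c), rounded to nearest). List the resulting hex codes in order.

36%: (229 − 82.44 = 146.56→147, 218 − 78.48 = 139.52→140, 168 − 60.48 = 107.52→108) → #938C6C
37%: (229 − 84.73 = 144.27→144, 218 − 80.66 = 137.34→137, 168 − 62.16 = 105.84→106) → #90896A
40%: (229 − 91.6 = 137.4→137, 218 − 87.2 = 130.8→131, 168 − 67.2 = 100.8→101) → #898365
41%: (229 − 93.89 = 135.11→135, 218 − 89.38 = 128.62→129, 168 − 68.88 = 99.12→99) → #878163

#938C6C, #90896A, #898365, #878163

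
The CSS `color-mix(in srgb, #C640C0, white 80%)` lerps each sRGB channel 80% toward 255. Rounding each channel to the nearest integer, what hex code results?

#F4D9F2

#C640C0 is rgb(198, 64, 192).
Per channel, c → c + 0.8(255 − c):
  R: 198 + 45.6 = 243.6 → 244
  G: 64 + 0.8×(255−64) = 64 + 152.8 = 216.8 → 217
  B: 192 + 50.4 = 242.4 → 242
rgb(244, 217, 242) = #F4D9F2.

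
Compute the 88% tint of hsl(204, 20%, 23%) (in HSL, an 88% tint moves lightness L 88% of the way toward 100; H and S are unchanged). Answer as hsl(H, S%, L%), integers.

hsl(204, 20%, 91%)

L moves 88% from 23 toward 100: 23 + 67.76 = 90.76 → 91.
H and S are unchanged.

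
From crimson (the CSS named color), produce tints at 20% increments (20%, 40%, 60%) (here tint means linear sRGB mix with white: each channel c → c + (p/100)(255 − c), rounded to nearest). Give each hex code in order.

CSS crimson is rgb(220, 20, 60).
20%: (220 + 7 = 227→227, 20 + 47 = 67→67, 60 + 39 = 99→99) → #E34363
40%: (220 + 14 = 234→234, 20 + 94 = 114→114, 60 + 78 = 138→138) → #EA728A
60%: (220 + 21 = 241→241, 20 + 141 = 161→161, 60 + 117 = 177→177) → #F1A1B1

#E34363, #EA728A, #F1A1B1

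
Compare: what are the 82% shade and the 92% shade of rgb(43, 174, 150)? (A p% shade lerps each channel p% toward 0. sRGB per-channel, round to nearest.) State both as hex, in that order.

82% shade:
  R: 43 − 35.26 = 7.74 → 8
  G: 174 + 0.82×(0−174) = 174 − 142.68 = 31.32 → 31
  B: 150 + 0.82×(0−150) = 150 − 123 = 27 → 27
  → #081F1B
92% shade:
  R: 43 + 0.92×(0−43) = 43 − 39.56 = 3.44 → 3
  G: 174 − 160.08 = 13.92 → 14
  B: 150 − 138 = 12 → 12
  → #030E0C

#081F1B, #030E0C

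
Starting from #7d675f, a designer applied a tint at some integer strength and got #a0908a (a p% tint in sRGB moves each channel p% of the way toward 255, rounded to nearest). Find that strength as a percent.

27%

#7d675f is rgb(125, 103, 95); #a0908a is rgb(160, 144, 138).
On the B channel (widest range): 138 ≈ 95 + (p/100)(255 − 95), so p ≈ 100×(138 − 95)/(255 − 95) = 4300/160 = 26.88.
p = 27 reproduces all three channels after rounding.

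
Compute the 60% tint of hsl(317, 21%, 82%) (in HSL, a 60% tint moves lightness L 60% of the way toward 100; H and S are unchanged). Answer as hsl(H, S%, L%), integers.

L moves 60% from 82 toward 100: 82 + 10.8 = 92.8 → 93.
H and S are unchanged.

hsl(317, 21%, 93%)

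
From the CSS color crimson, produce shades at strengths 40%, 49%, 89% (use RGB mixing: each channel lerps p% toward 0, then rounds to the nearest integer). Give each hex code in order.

CSS crimson is rgb(220, 20, 60).
40%: (220 − 88 = 132→132, 20 − 8 = 12→12, 60 − 24 = 36→36) → #840c24
49%: (220 − 107.8 = 112.2→112, 20 − 9.8 = 10.2→10, 60 − 29.4 = 30.6→31) → #700a1f
89%: (220 − 195.8 = 24.2→24, 20 − 17.8 = 2.2→2, 60 − 53.4 = 6.6→7) → #180207

#840c24, #700a1f, #180207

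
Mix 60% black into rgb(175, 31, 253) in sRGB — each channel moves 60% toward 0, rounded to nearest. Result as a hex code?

#460C65

Per channel, c → c + 0.6(0 − c):
  R: 175 − 105 = 70 → 70
  G: 31 + 0.6×(0−31) = 31 − 18.6 = 12.4 → 12
  B: 253 + 0.6×(0−253) = 253 − 151.8 = 101.2 → 101
rgb(70, 12, 101) = #460C65.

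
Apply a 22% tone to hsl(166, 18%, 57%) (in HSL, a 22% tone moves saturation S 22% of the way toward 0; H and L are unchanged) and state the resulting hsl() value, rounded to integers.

hsl(166, 14%, 57%)

S moves 22% from 18 toward 0: 18 − 3.96 = 14.04 → 14.
H and L are unchanged.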